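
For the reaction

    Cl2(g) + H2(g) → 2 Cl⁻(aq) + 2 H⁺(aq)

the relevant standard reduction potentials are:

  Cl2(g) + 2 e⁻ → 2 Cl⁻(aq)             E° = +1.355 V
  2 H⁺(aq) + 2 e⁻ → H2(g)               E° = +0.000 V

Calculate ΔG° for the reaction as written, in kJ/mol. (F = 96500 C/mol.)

In the reaction as written Cl2(g) is reduced, so the Cl₂/Cl⁻ couple is the cathode and 2H⁺/H₂ is the anode.
E°cell = +1.355 − (+0.000) = +1.355 V; balancing electrons gives n = 2.
ΔG° = −nFE°cell = −(2)(96500)(+1.355) J/mol = −262 kJ/mol.

−262 kJ/mol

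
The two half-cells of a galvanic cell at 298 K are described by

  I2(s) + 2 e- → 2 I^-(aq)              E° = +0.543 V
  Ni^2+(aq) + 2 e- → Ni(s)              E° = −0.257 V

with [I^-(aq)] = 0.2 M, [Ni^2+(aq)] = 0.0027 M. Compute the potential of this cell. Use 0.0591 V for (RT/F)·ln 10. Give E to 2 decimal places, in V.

+0.92 V

Since E°(I₂/I⁻) > E°(Ni²⁺/Ni), I₂/I⁻ serves as the cathode.
E°cell = E°cat − E°an = +0.543 − (−0.257) = +0.800 V; n = 2.
Balancing gives I2(s) + Ni(s) → 2 I^-(aq) + Ni^2+(aq); hence Q = [I^-(aq)]^2·[Ni^2+(aq)] = 0.000108 (log Q = −3.967).
By the Nernst equation, E = +0.800 − (0.0591/2)·(−3.967) = +0.92 V.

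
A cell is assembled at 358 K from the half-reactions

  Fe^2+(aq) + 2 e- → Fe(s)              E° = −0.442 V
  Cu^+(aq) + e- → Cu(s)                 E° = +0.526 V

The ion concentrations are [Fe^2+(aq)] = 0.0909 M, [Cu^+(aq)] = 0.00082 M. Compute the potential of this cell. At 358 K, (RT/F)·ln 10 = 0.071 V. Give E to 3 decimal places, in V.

The Cu⁺/Cu couple has the more positive E°, so it is the cathode; Fe²⁺/Fe is the anode.
E°cell = +0.526 − (−0.442) = +0.968 V, with n = 2 electrons transferred.
For the overall reaction 2 Cu^+(aq) + Fe(s) → 2 Cu(s) + Fe^2+(aq), Q = [Fe^2+(aq)] / [Cu^+(aq)]^2 = 1.35×10^5, giving log Q = 5.131.
Applying E = E° − (RT ln10/nF)·log Q gives +0.968 − (0.071/2)(5.131) = +0.786 V.

+0.786 V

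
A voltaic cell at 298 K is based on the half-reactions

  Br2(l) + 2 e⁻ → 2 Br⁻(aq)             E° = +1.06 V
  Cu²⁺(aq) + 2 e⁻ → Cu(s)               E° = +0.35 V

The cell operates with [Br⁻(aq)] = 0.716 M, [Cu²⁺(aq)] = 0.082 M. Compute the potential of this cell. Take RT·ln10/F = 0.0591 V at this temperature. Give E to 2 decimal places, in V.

+0.75 V

Since E°(Br₂/Br⁻) > E°(Cu²⁺/Cu), Br₂/Br⁻ serves as the cathode.
E°cell = +1.06 − (+0.35) = +0.71 V, with n = 2 electrons transferred.
Balancing gives Br2(l) + Cu(s) → 2 Br⁻(aq) + Cu²⁺(aq); hence Q = [Br⁻(aq)]^2·[Cu²⁺(aq)] = 0.042 (log Q = −1.376).
Applying E = E° − (RT ln10/nF)·log Q gives +0.71 − (0.0591/2)(−1.376) = +0.75 V.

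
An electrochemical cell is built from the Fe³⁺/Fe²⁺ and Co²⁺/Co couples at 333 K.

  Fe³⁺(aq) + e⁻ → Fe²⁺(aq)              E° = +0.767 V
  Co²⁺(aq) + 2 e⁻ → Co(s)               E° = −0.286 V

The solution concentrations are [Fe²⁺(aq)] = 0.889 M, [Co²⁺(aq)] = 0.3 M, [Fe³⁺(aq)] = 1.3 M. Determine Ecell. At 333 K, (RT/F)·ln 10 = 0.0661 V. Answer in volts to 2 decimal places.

Since E°(Fe³⁺/Fe²⁺) > E°(Co²⁺/Co), Fe³⁺/Fe²⁺ serves as the cathode.
The standard potential is +0.767 − (−0.286) = +1.053 V and the balanced reaction transfers n = 2 electrons.
For the overall reaction 2 Fe³⁺(aq) + Co(s) → 2 Fe²⁺(aq) + Co²⁺(aq), Q = ([Fe²⁺(aq)]^2·[Co²⁺(aq)]) / [Fe³⁺(aq)]^2 = 0.14, giving log Q = −0.853.
E = E° − (0.0661/n)·log Q = +1.053 − (0.0661/2)(−0.853) = +1.08 V.

+1.08 V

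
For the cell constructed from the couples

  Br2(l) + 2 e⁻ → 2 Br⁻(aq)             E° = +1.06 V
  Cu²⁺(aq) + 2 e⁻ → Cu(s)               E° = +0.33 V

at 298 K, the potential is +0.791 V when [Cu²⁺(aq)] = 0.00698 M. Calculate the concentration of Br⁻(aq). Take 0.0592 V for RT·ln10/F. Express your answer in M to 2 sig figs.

With Br₂/Br⁻ at the cathode and Cu²⁺/Cu at the anode, E°cell = +1.06 − (+0.33) = +0.73 V (n = 2).
Rearranging E = E° − (0.0592/n)·log Q gives log Q = 2(+0.73 − (+0.791))/0.0592 = −2.061.
For Br2(l) + Cu(s) → 2 Br⁻(aq) + Cu²⁺(aq), the reaction quotient is Q = [Br⁻(aq)]^2·[Cu²⁺(aq)].
Solving for the unknown gives log [Br⁻(aq)] = 0.048, so [Br⁻(aq)] ≈ 1.1 M.

1.1 M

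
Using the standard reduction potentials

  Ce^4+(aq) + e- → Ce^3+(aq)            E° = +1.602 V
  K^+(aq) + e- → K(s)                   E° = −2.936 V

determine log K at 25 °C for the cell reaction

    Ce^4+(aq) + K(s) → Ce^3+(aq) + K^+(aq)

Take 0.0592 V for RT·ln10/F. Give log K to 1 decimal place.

log K = 76.7

The Ce⁴⁺/Ce³⁺ couple is reduced (cathode); E°cell = +1.602 − (−2.936) = +4.538 V with n = 1.
At equilibrium E = 0, so log K = nE°cell / 0.0592 = (1)(+4.538) / 0.0592 = 76.7.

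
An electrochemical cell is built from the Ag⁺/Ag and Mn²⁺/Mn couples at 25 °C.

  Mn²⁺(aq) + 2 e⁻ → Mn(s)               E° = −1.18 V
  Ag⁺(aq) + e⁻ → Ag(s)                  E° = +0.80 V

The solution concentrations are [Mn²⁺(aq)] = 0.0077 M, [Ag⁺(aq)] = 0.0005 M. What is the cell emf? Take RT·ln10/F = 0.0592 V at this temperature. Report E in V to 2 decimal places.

+1.85 V

Ag⁺/Ag is reduced (cathode, E° = +0.80 V) and Mn²⁺/Mn is oxidized (anode).
E°cell = E°cat − E°an = +0.80 − (−1.18) = +1.98 V; n = 2.
The balanced reaction is 2 Ag⁺(aq) + Mn(s) → 2 Ag(s) + Mn²⁺(aq), so Q = [Mn²⁺(aq)] / [Ag⁺(aq)]^2 = 3.08×10^4 and log Q = 4.489.
E = E° − (0.0592/n)·log Q = +1.98 − (0.0592/2)(4.489) = +1.85 V.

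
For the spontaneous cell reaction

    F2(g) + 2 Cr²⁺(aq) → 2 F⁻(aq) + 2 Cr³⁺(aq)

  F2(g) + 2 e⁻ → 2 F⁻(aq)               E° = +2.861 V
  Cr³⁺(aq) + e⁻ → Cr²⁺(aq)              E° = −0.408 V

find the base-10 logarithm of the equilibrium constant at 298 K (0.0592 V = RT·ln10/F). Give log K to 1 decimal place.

log K = 110.4

The F₂/F⁻ couple is reduced (cathode); E°cell = +2.861 − (−0.408) = +3.269 V with n = 2.
At equilibrium E = 0, so log K = nE°cell / 0.0592 = (2)(+3.269) / 0.0592 = 110.4.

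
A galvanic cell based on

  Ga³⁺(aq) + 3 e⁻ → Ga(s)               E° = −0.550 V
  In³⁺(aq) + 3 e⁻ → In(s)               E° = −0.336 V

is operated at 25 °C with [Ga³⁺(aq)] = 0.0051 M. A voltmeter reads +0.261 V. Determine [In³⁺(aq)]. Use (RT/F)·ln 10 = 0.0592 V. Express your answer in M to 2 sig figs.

In³⁺/In is the cathode (higher E°); E°cell = −0.336 − (−0.550) = +0.214 V with n = 3.
From the Nernst equation, log Q = n(E° − E)/0.0592 = 3·(+0.214 − (+0.261))/0.0592 = −2.382.
The balanced reaction is In³⁺(aq) + Ga(s) → In(s) + Ga³⁺(aq), so Q = [Ga³⁺(aq)] / [In³⁺(aq)].
Isolating [In³⁺(aq)] in Q = 10^{−2.382} yields log [In³⁺(aq)] = 0.090, i.e. 1.2 M.

1.2 M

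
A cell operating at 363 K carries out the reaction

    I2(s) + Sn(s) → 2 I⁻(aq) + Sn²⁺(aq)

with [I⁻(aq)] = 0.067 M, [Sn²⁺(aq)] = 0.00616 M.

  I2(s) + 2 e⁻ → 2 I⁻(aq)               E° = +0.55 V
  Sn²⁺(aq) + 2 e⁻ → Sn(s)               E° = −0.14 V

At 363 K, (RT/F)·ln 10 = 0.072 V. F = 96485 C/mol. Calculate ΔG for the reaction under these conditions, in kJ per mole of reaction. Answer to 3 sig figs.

−165 kJ/mol

With I₂/I⁻ reduced at the cathode, E°cell = +0.55 − (−0.14) = +0.69 V and n = 2.
The reaction quotient is [I⁻(aq)]^2·[Sn²⁺(aq)] = 2.77×10^−5; by Nernst, E = +0.69 − (0.072/2)(−4.558) = +0.8541 V.
ΔG = −nFE = −(2)(96485)(+0.8541) J/mol = −165 kJ/mol.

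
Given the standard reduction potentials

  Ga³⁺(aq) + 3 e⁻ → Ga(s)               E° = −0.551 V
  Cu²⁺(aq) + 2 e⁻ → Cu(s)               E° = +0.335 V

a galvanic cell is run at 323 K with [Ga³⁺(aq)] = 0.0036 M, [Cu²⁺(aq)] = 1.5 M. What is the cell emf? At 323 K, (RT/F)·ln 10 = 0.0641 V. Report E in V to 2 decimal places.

Cu²⁺/Cu is reduced (cathode, E° = +0.335 V) and Ga³⁺/Ga is oxidized (anode).
The standard potential is +0.335 − (−0.551) = +0.886 V and the balanced reaction transfers n = 6 electrons.
For the overall reaction 3 Cu²⁺(aq) + 2 Ga(s) → 3 Cu(s) + 2 Ga³⁺(aq), Q = [Ga³⁺(aq)]^2 / [Cu²⁺(aq)]^3 = 3.84×10^−6, giving log Q = −5.416.
By the Nernst equation, E = +0.886 − (0.0641/6)·(−5.416) = +0.94 V.

+0.94 V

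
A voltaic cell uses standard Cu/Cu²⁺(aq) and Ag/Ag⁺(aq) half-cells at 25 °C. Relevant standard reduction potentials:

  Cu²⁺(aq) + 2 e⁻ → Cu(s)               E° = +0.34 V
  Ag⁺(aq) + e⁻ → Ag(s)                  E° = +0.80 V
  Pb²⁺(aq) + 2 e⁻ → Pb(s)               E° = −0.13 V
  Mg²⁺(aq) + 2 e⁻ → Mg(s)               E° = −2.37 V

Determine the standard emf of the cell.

The Ag⁺/Ag couple has the higher E°, so Ag ion is reduced (cathode) and Cu is oxidized (anode).
E°cell = E°(cathode) − E°(anode) = +0.80 − (+0.34) = +0.46 V.

+0.46 V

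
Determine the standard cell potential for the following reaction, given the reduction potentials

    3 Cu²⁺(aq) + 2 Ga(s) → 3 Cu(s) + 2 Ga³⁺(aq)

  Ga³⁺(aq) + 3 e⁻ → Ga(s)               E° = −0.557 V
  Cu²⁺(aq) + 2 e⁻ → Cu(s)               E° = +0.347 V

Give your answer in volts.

Cu²⁺(aq) gains electrons, so the Cu²⁺/Cu couple is the cathode; the Ga³⁺/Ga couple is the anode.
E°cell = E°(cathode) − E°(anode) = +0.347 − (−0.557) = +0.904 V.

+0.904 V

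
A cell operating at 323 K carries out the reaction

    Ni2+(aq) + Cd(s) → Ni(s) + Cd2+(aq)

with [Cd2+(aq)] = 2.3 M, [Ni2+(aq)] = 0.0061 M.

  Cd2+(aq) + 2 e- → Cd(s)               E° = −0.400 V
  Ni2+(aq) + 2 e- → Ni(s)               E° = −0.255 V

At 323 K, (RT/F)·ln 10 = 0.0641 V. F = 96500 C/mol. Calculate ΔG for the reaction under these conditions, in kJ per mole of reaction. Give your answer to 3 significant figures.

−12.0 kJ/mol

With Ni²⁺/Ni reduced at the cathode, E°cell = −0.255 − (−0.400) = +0.145 V and n = 2.
Q = [Cd2+(aq)] / [Ni2+(aq)] = 377, so log Q = 2.576 and E = +0.145 − (0.0641/2)(2.576) = +0.0624 V.
ΔG = −nFE = −(2)(96500)(+0.0624) J/mol = −12.0 kJ/mol.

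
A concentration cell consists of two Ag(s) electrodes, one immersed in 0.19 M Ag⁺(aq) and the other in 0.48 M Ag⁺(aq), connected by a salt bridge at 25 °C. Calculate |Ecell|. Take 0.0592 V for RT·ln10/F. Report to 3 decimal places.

0.024 V

For a concentration cell E°cell = 0, since both electrodes use the same couple.
The compartment with the higher Ag⁺(aq) concentration (0.48 M) acts as the cathode; ions are reduced there and produced at the dilute (0.19 M) anode.
With n = 1, Ecell = −(0.0592/1)·log([dilute]/[conc]) = −(0.0592/1)·log(0.19/0.48) = +0.024 V.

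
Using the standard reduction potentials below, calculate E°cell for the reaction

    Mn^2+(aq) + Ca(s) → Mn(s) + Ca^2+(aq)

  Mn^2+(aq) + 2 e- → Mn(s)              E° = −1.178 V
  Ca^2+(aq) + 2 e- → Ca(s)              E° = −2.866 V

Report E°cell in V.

Mn^2+(aq) gains electrons, so the Mn²⁺/Mn couple is the cathode; the Ca²⁺/Ca couple is the anode.
E°cell = E°(cathode) − E°(anode) = −1.178 − (−2.866) = +1.688 V.
The positive value indicates the reaction is spontaneous as written.

+1.688 V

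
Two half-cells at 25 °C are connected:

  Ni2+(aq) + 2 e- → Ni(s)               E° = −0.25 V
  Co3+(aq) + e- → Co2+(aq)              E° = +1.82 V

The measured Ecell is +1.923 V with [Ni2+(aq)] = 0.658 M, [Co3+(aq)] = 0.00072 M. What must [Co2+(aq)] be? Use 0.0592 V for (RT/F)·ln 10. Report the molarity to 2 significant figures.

0.27 M

With Co³⁺/Co²⁺ at the cathode and Ni²⁺/Ni at the anode, E°cell = +1.82 − (−0.25) = +2.07 V (n = 2).
Since E = E° − (0.0592/n)·log Q, log Q = n(E° − E)/0.0592 = 4.966.
The balanced reaction is 2 Co3+(aq) + Ni(s) → 2 Co2+(aq) + Ni2+(aq), so Q = ([Co2+(aq)]^2·[Ni2+(aq)]) / [Co3+(aq)]^2.
Solving for the unknown gives log [Co2+(aq)] = −0.569, so [Co2+(aq)] ≈ 0.27 M.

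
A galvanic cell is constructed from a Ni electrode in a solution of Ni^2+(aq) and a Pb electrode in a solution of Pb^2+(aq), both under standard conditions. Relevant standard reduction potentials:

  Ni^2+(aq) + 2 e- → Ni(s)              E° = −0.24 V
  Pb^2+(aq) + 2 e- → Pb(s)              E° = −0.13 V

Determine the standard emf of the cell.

Of the two couples in this cell, the one with the more positive reduction potential is reduced at the cathode: here that is Pb²⁺/Pb (−0.13 V); Ni²⁺/Ni (−0.24 V) is the anode.
E°cell = E°(cathode) − E°(anode) = −0.13 − (−0.24) = +0.11 V.

+0.11 V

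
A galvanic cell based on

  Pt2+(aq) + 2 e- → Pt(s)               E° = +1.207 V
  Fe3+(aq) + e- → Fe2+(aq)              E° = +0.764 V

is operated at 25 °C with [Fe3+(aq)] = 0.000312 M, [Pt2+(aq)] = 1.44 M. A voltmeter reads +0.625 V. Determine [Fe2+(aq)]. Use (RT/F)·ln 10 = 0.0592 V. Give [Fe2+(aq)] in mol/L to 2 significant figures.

The Pt²⁺/Pt couple has the larger reduction potential, so it is the cathode: E°cell = +1.207 − (+0.764) = +0.443 V and n = 2.
Since E = E° − (0.0592/n)·log Q, log Q = n(E° − E)/0.0592 = −6.149.
The balanced reaction is Pt2+(aq) + 2 Fe2+(aq) → Pt(s) + 2 Fe3+(aq), so Q = [Fe3+(aq)]^2 / ([Pt2+(aq)]·[Fe2+(aq)]^2).
Solving for the unknown gives log [Fe2+(aq)] = −0.511, so [Fe2+(aq)] ≈ 0.31 M.

0.31 M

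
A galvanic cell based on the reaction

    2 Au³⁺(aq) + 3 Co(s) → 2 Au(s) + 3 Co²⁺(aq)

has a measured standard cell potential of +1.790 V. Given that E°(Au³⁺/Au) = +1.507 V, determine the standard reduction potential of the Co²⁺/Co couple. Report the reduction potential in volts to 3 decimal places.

In the reaction as written the Au³⁺/Au couple is reduced (cathode) and Co²⁺/Co is oxidized (anode), so E°cell = E°(Au³⁺/Au) − E°(Co²⁺/Co).
E°(Co²⁺/Co) = E°(cathode) − E°cell = +1.507 − (+1.790) = −0.283 V.

−0.283 V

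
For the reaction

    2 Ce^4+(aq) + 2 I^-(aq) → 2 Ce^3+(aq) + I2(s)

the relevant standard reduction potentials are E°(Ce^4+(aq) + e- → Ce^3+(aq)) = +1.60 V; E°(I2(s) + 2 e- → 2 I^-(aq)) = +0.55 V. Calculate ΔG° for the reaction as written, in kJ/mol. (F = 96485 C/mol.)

−203 kJ/mol

In the reaction as written Ce^4+(aq) is reduced, so the Ce⁴⁺/Ce³⁺ couple is the cathode and I₂/I⁻ is the anode.
E°cell = +1.60 − (+0.55) = +1.05 V; balancing electrons gives n = 2.
ΔG° = −nFE°cell = −(2)(96485)(+1.05) J/mol = −203 kJ/mol.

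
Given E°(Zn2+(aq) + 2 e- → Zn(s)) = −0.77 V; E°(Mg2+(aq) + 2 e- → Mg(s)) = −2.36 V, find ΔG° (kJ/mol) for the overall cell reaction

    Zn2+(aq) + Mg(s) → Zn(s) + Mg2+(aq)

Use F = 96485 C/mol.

−307 kJ/mol

In the reaction as written Zn2+(aq) is reduced, so the Zn²⁺/Zn couple is the cathode and Mg²⁺/Mg is the anode.
E°cell = −0.77 − (−2.36) = +1.59 V; balancing electrons gives n = 2.
ΔG° = −nFE°cell = −(2)(96485)(+1.59) J/mol = −307 kJ/mol.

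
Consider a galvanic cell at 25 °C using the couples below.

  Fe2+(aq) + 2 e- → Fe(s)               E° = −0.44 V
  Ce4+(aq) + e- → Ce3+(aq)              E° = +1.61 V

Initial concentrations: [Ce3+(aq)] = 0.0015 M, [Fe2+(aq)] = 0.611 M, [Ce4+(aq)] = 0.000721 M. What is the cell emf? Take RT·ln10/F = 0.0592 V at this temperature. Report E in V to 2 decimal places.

+2.04 V

Since E°(Ce⁴⁺/Ce³⁺) > E°(Fe²⁺/Fe), Ce⁴⁺/Ce³⁺ serves as the cathode.
E°cell = +1.61 − (−0.44) = +2.05 V, with n = 2 electrons transferred.
Balancing gives 2 Ce4+(aq) + Fe(s) → 2 Ce3+(aq) + Fe2+(aq); hence Q = ([Ce3+(aq)]^2·[Fe2+(aq)]) / [Ce4+(aq)]^2 = 2.64 (log Q = 0.422).
Applying E = E° − (RT ln10/nF)·log Q gives +2.05 − (0.0592/2)(0.422) = +2.04 V.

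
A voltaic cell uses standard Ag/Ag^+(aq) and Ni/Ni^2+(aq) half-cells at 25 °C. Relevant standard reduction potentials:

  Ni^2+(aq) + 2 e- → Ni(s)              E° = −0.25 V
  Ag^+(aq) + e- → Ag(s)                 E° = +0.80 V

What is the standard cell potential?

+1.05 V

Of the two couples in this cell, the one with the more positive reduction potential is reduced at the cathode: here that is Ag⁺/Ag (+0.80 V); Ni²⁺/Ni (−0.25 V) is the anode.
E°cell = E°(cathode) − E°(anode) = +0.80 − (−0.25) = +1.05 V.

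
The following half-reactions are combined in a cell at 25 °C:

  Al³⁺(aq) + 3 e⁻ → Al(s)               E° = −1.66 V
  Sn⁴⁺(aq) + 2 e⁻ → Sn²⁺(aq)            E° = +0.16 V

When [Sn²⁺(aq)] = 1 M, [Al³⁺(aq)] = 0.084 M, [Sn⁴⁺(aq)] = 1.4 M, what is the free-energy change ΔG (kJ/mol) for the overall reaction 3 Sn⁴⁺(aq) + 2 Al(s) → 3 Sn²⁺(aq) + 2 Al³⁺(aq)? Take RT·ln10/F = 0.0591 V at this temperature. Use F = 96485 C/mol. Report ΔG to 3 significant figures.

−1070 kJ/mol

The standard cell potential is +0.16 − (−1.66) = +1.82 V, with n = 6 electrons in the balanced equation.
The reaction quotient is ([Sn²⁺(aq)]^3·[Al³⁺(aq)]^2) / [Sn⁴⁺(aq)]^3 = 0.00257; by Nernst, E = +1.82 − (0.0591/6)(−2.590) = +1.8455 V.
ΔG = −nFE = −(6)(96485)(+1.8455) J/mol = −1070 kJ/mol.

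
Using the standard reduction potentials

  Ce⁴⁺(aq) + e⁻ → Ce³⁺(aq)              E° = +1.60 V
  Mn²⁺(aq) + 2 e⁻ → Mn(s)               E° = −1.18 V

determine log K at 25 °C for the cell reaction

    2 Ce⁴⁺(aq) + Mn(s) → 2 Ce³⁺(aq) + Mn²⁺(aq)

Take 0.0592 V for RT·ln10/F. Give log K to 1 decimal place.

log K = 93.9

The Ce⁴⁺/Ce³⁺ couple is reduced (cathode); E°cell = +1.60 − (−1.18) = +2.78 V with n = 2.
At equilibrium E = 0, so log K = nE°cell / 0.0592 = (2)(+2.78) / 0.0592 = 93.9.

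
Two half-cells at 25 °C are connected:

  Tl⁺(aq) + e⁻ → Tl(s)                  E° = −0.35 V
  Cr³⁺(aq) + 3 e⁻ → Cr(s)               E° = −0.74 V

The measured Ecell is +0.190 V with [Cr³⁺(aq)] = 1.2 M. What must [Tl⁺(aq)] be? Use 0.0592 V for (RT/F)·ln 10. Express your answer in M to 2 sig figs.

The Tl⁺/Tl couple has the larger reduction potential, so it is the cathode: E°cell = −0.35 − (−0.74) = +0.39 V and n = 3.
From the Nernst equation, log Q = n(E° − E)/0.0592 = 3·(+0.39 − (+0.190))/0.0592 = 10.135.
The balanced reaction is 3 Tl⁺(aq) + Cr(s) → 3 Tl(s) + Cr³⁺(aq), so Q = [Cr³⁺(aq)] / [Tl⁺(aq)]^3.
Isolating [Tl⁺(aq)] in Q = 10^{10.135} yields log [Tl⁺(aq)] = −3.352, i.e. 0.00044 M.

0.00044 M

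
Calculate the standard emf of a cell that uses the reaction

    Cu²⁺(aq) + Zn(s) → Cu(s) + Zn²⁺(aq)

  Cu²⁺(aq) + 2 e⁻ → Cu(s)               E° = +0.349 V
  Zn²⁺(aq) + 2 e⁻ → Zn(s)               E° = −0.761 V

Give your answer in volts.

+1.110 V

Cu²⁺(aq) gains electrons, so the Cu²⁺/Cu couple is the cathode; the Zn²⁺/Zn couple is the anode.
E°cell = E°(cathode) − E°(anode) = +0.349 − (−0.761) = +1.110 V.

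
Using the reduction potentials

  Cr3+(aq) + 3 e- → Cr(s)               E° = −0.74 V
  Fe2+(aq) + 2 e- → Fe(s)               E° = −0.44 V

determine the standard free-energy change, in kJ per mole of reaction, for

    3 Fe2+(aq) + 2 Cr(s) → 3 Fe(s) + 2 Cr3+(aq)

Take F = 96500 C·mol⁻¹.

In the reaction as written Fe2+(aq) is reduced, so the Fe²⁺/Fe couple is the cathode and Cr³⁺/Cr is the anode.
E°cell = −0.44 − (−0.74) = +0.30 V; balancing electrons gives n = 6.
ΔG° = −nFE°cell = −(6)(96500)(+0.30) J/mol = −174 kJ/mol.

−174 kJ/mol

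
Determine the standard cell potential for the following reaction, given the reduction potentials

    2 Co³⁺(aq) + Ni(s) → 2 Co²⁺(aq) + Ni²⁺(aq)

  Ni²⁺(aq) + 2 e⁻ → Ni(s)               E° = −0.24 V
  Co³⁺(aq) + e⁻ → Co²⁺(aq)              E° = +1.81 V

Co³⁺(aq) gains electrons, so the Co³⁺/Co²⁺ couple is the cathode; the Ni²⁺/Ni couple is the anode.
E°cell = E°(cathode) − E°(anode) = +1.81 − (−0.24) = +2.05 V.

+2.05 V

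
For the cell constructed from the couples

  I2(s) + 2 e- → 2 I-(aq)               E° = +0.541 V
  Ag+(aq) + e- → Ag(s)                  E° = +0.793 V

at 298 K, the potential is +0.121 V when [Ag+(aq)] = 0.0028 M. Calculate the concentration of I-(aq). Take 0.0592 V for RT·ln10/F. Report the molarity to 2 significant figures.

2.2 M

The Ag⁺/Ag couple has the larger reduction potential, so it is the cathode: E°cell = +0.793 − (+0.541) = +0.252 V and n = 2.
Rearranging E = E° − (0.0592/n)·log Q gives log Q = 2(+0.252 − (+0.121))/0.0592 = 4.426.
For 2 Ag+(aq) + 2 I-(aq) → 2 Ag(s) + I2(s), the reaction quotient is Q = 1 / ([Ag+(aq)]^2·[I-(aq)]^2).
Solving for the unknown gives log [I-(aq)] = 0.340, so [I-(aq)] ≈ 2.2 M.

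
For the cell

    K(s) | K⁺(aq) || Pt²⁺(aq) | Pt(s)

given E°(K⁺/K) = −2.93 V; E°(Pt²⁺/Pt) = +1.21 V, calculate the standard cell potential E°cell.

By convention the left-hand electrode in cell notation is the anode (oxidation) and the right-hand electrode is the cathode (reduction).
E°cell = E°(right) − E°(left) = +1.21 − (−2.93) = +4.14 V.

+4.14 V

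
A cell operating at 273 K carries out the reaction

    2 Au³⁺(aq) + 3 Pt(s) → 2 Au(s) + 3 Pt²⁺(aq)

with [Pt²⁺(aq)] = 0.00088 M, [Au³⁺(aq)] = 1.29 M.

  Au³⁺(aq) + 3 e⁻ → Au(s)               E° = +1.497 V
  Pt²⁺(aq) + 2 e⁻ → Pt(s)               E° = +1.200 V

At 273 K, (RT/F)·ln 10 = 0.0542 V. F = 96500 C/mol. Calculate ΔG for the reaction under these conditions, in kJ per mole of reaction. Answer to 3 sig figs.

E°cell = +1.497 − (+1.200) = +0.297 V; the balanced reaction transfers n = 6 electrons.
Here Q = [Pt²⁺(aq)]^3 / [Au³⁺(aq)]^2 = 4.1×10^−10 (log Q = −9.388), giving E = +0.297 − (0.0542/6)·(−9.388) = +0.3818 V.
Then ΔG = −nFE = −6 × 96500 × +0.3818 J/mol = −221 kJ/mol.

−221 kJ/mol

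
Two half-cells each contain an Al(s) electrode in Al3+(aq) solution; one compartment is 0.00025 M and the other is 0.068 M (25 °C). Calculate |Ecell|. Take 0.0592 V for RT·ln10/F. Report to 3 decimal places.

For a concentration cell E°cell = 0, since both electrodes use the same couple.
The compartment with the higher Al3+(aq) concentration (0.068 M) acts as the cathode; ions are reduced there and produced at the dilute (0.00025 M) anode.
With n = 3, Ecell = −(0.0592/3)·log([dilute]/[conc]) = −(0.0592/3)·log(0.00025/0.068) = +0.048 V.

0.048 V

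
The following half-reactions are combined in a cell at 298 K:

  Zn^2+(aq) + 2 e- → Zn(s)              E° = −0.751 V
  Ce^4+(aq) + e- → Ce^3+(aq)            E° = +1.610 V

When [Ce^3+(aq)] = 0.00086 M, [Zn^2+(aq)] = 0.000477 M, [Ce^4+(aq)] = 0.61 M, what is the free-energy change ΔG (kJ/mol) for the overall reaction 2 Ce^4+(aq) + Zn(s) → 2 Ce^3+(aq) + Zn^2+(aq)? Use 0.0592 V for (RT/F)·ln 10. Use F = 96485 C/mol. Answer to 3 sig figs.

−507 kJ/mol

The standard cell potential is +1.610 − (−0.751) = +2.361 V, with n = 2 electrons in the balanced equation.
The reaction quotient is ([Ce^3+(aq)]^2·[Zn^2+(aq)]) / [Ce^4+(aq)]^2 = 9.48×10^−10; by Nernst, E = +2.361 − (0.0592/2)(−9.023) = +2.6281 V.
Finally ΔG = −nFE = −(2)(96485 C/mol)(+2.6281 V) = −507 kJ/mol.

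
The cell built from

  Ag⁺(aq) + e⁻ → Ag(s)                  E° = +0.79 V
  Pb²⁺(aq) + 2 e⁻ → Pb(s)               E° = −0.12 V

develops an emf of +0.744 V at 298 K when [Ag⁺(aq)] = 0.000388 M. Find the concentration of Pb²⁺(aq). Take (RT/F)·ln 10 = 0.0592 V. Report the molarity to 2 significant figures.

With Ag⁺/Ag at the cathode and Pb²⁺/Pb at the anode, E°cell = +0.79 − (−0.12) = +0.91 V (n = 2).
Since E = E° − (0.0592/n)·log Q, log Q = n(E° − E)/0.0592 = 5.608.
Balancing electrons gives 2 Ag⁺(aq) + Pb(s) → 2 Ag(s) + Pb²⁺(aq); thus Q = [Pb²⁺(aq)] / [Ag⁺(aq)]^2.
Substituting the known concentrations and solving, log [Pb²⁺(aq)] = −1.214 and [Pb²⁺(aq)] = 0.061 M.

0.061 M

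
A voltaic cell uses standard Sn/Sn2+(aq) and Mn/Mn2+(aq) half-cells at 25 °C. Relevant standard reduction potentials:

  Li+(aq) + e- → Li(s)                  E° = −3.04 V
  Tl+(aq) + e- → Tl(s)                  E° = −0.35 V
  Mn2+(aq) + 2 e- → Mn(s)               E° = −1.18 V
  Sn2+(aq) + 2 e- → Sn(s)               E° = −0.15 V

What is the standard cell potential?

The Sn²⁺/Sn couple has the higher E°, so Sn ion is reduced (cathode) and Mn is oxidized (anode).
E°cell = E°(cathode) − E°(anode) = −0.15 − (−1.18) = +1.03 V.

+1.03 V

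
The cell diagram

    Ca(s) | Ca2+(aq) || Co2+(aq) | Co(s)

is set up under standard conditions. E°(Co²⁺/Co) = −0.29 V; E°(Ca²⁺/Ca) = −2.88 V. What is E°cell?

By convention the left-hand electrode in cell notation is the anode (oxidation) and the right-hand electrode is the cathode (reduction).
E°cell = E°(right) − E°(left) = −0.29 − (−2.88) = +2.59 V.

+2.59 V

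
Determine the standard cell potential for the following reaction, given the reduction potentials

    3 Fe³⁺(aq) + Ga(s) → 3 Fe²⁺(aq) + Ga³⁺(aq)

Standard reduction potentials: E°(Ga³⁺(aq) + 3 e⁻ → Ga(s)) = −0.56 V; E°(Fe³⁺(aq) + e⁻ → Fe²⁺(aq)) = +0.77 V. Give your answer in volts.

In the reaction as written, Fe³⁺(aq) is reduced (cathode) and Ga³⁺(aq) is produced by oxidation at the anode.
E°cell = E°(cathode) − E°(anode) = +0.77 − (−0.56) = +1.33 V.
The positive value indicates the reaction is spontaneous as written.

+1.33 V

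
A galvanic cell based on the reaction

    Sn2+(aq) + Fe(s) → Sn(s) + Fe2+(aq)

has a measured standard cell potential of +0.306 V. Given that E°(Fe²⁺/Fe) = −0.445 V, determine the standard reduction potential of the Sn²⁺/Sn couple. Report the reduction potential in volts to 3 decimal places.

−0.139 V

In the reaction as written the Sn²⁺/Sn couple is reduced (cathode) and Fe²⁺/Fe is oxidized (anode), so E°cell = E°(Sn²⁺/Sn) − E°(Fe²⁺/Fe).
E°(Sn²⁺/Sn) = E°cell + E°(anode) = +0.306 + (−0.445) = −0.139 V.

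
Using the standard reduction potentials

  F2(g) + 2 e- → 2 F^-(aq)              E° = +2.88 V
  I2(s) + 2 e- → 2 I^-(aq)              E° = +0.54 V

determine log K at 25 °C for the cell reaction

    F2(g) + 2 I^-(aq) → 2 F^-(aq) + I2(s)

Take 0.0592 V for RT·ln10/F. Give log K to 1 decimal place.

log K = 79.1

The F₂/F⁻ couple is reduced (cathode); E°cell = +2.88 − (+0.54) = +2.34 V with n = 2.
At equilibrium E = 0, so log K = nE°cell / 0.0592 = (2)(+2.34) / 0.0592 = 79.1.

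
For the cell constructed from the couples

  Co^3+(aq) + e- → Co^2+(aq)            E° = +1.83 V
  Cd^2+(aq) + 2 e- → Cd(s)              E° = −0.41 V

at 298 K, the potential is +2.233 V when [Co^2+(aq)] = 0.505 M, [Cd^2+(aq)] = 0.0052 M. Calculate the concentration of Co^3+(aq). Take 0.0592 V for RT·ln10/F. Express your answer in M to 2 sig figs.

Co³⁺/Co²⁺ is the cathode (higher E°); E°cell = +1.83 − (−0.41) = +2.24 V with n = 2.
Rearranging E = E° − (0.0592/n)·log Q gives log Q = 2(+2.24 − (+2.233))/0.0592 = 0.236.
For 2 Co^3+(aq) + Cd(s) → 2 Co^2+(aq) + Cd^2+(aq), the reaction quotient is Q = ([Co^2+(aq)]^2·[Cd^2+(aq)]) / [Co^3+(aq)]^2.
Solving for the unknown gives log [Co^3+(aq)] = −1.557, so [Co^3+(aq)] ≈ 0.028 M.

0.028 M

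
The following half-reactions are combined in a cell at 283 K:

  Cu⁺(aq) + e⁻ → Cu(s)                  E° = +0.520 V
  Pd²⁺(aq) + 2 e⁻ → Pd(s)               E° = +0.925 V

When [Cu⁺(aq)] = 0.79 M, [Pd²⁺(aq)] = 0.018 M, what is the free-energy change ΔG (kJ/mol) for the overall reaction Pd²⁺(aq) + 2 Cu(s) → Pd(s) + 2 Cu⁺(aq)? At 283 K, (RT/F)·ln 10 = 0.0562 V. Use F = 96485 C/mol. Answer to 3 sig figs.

−69.8 kJ/mol

The standard cell potential is +0.925 − (+0.520) = +0.405 V, with n = 2 electrons in the balanced equation.
The reaction quotient is [Cu⁺(aq)]^2 / [Pd²⁺(aq)] = 34.7; by Nernst, E = +0.405 − (0.0562/2)(1.540) = +0.3617 V.
ΔG = −nFE = −(2)(96485)(+0.3617) J/mol = −69.8 kJ/mol.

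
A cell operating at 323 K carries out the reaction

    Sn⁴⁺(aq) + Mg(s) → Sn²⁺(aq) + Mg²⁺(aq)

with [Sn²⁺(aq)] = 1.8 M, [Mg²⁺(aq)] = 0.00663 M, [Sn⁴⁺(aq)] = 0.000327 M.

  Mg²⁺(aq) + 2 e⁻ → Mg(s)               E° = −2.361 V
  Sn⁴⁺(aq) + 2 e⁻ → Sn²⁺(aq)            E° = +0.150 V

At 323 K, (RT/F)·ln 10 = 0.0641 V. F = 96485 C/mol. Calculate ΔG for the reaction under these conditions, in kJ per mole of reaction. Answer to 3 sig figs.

The standard cell potential is +0.150 − (−2.361) = +2.511 V, with n = 2 electrons in the balanced equation.
Q = ([Sn²⁺(aq)]·[Mg²⁺(aq)]) / [Sn⁴⁺(aq)] = 36.5, so log Q = 1.562 and E = +2.511 − (0.0641/2)(1.562) = +2.4609 V.
Then ΔG = −nFE = −2 × 96485 × +2.4609 J/mol = −475 kJ/mol.

−475 kJ/mol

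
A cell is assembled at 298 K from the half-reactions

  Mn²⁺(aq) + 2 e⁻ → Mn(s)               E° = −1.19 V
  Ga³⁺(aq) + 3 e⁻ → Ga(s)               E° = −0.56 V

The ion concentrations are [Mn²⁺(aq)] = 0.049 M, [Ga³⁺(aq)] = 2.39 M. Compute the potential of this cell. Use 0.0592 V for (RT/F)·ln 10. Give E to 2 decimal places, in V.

+0.68 V

Since E°(Ga³⁺/Ga) > E°(Mn²⁺/Mn), Ga³⁺/Ga serves as the cathode.
E°cell = E°cat − E°an = −0.56 − (−1.19) = +0.63 V; n = 6.
For the overall reaction 2 Ga³⁺(aq) + 3 Mn(s) → 2 Ga(s) + 3 Mn²⁺(aq), Q = [Mn²⁺(aq)]^3 / [Ga³⁺(aq)]^2 = 2.06×10^−5, giving log Q = −4.686.
By the Nernst equation, E = +0.63 − (0.0592/6)·(−4.686) = +0.68 V.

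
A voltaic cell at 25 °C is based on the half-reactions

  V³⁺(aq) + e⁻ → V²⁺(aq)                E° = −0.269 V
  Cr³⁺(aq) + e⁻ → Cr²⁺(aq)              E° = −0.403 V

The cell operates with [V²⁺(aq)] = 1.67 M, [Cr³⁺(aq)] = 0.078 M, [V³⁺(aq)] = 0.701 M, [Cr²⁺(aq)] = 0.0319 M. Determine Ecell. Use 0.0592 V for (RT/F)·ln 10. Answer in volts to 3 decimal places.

The V³⁺/V²⁺ couple has the more positive E°, so it is the cathode; Cr³⁺/Cr²⁺ is the anode.
E°cell = −0.269 − (−0.403) = +0.134 V, with n = 1 electron transferred.
Balancing gives V³⁺(aq) + Cr²⁺(aq) → V²⁺(aq) + Cr³⁺(aq); hence Q = ([V²⁺(aq)]·[Cr³⁺(aq)]) / ([V³⁺(aq)]·[Cr²⁺(aq)]) = 5.83 (log Q = 0.765).
By the Nernst equation, E = +0.134 − (0.0592/1)·(0.765) = +0.089 V.

+0.089 V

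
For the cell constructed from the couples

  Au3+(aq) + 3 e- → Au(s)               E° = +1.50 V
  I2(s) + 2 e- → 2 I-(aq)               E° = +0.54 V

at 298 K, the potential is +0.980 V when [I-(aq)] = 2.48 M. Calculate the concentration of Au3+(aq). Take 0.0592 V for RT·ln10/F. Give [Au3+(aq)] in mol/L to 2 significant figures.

The Au³⁺/Au couple has the larger reduction potential, so it is the cathode: E°cell = +1.50 − (+0.54) = +0.96 V and n = 6.
Since E = E° − (0.0592/n)·log Q, log Q = n(E° − E)/0.0592 = −2.027.
For 2 Au3+(aq) + 6 I-(aq) → 2 Au(s) + 3 I2(s), the reaction quotient is Q = 1 / ([Au3+(aq)]^2·[I-(aq)]^6).
Isolating [Au3+(aq)] in Q = 10^{−2.027} yields log [Au3+(aq)] = −0.170, i.e. 0.68 M.

0.68 M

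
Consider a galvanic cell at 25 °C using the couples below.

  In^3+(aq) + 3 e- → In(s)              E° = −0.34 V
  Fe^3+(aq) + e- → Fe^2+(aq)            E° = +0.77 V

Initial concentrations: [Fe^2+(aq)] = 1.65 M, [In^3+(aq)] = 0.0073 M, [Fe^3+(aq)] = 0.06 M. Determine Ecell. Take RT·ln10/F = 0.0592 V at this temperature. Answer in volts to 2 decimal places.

+1.07 V

The Fe³⁺/Fe²⁺ couple has the more positive E°, so it is the cathode; In³⁺/In is the anode.
E°cell = +0.77 − (−0.34) = +1.11 V, with n = 3 electrons transferred.
Balancing gives 3 Fe^3+(aq) + In(s) → 3 Fe^2+(aq) + In^3+(aq); hence Q = ([Fe^2+(aq)]^3·[In^3+(aq)]) / [Fe^3+(aq)]^3 = 152 (log Q = 2.181).
By the Nernst equation, E = +1.11 − (0.0592/3)·(2.181) = +1.07 V.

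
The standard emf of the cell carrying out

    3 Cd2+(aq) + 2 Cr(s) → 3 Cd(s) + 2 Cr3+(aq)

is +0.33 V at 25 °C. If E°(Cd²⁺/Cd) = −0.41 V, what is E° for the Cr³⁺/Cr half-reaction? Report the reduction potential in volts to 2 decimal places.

−0.74 V

In the reaction as written the Cd²⁺/Cd couple is reduced (cathode) and Cr³⁺/Cr is oxidized (anode), so E°cell = E°(Cd²⁺/Cd) − E°(Cr³⁺/Cr).
E°(Cr³⁺/Cr) = E°(cathode) − E°cell = −0.41 − (+0.33) = −0.74 V.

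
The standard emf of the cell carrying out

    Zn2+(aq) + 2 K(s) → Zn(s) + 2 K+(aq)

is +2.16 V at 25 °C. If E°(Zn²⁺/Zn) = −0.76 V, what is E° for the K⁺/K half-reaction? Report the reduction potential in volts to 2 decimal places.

−2.92 V

In the reaction as written the Zn²⁺/Zn couple is reduced (cathode) and K⁺/K is oxidized (anode), so E°cell = E°(Zn²⁺/Zn) − E°(K⁺/K).
E°(K⁺/K) = E°(cathode) − E°cell = −0.76 − (+2.16) = −2.92 V.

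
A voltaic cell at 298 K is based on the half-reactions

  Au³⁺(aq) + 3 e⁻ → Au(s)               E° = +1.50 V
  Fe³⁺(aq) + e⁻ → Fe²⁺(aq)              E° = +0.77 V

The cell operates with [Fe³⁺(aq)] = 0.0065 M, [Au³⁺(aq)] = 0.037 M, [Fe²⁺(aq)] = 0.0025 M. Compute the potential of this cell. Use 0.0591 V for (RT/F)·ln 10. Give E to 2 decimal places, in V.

Since E°(Au³⁺/Au) > E°(Fe³⁺/Fe²⁺), Au³⁺/Au serves as the cathode.
E°cell = E°cat − E°an = +1.50 − (+0.77) = +0.73 V; n = 3.
For the overall reaction Au³⁺(aq) + 3 Fe²⁺(aq) → Au(s) + 3 Fe³⁺(aq), Q = [Fe³⁺(aq)]^3 / ([Au³⁺(aq)]·[Fe²⁺(aq)]^3) = 475, giving log Q = 2.677.
E = E° − (0.0591/n)·log Q = +0.73 − (0.0591/3)(2.677) = +0.68 V.

+0.68 V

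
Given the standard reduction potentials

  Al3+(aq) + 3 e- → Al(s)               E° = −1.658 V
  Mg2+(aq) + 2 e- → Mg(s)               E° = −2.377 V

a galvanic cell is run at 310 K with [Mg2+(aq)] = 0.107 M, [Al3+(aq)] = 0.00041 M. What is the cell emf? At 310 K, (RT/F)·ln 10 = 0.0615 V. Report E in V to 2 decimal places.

Since E°(Al³⁺/Al) > E°(Mg²⁺/Mg), Al³⁺/Al serves as the cathode.
The standard potential is −1.658 − (−2.377) = +0.719 V and the balanced reaction transfers n = 6 electrons.
Balancing gives 2 Al3+(aq) + 3 Mg(s) → 2 Al(s) + 3 Mg2+(aq); hence Q = [Mg2+(aq)]^3 / [Al3+(aq)]^2 = 7.29×10^3 (log Q = 3.863).
By the Nernst equation, E = +0.719 − (0.0615/6)·(3.863) = +0.68 V.

+0.68 V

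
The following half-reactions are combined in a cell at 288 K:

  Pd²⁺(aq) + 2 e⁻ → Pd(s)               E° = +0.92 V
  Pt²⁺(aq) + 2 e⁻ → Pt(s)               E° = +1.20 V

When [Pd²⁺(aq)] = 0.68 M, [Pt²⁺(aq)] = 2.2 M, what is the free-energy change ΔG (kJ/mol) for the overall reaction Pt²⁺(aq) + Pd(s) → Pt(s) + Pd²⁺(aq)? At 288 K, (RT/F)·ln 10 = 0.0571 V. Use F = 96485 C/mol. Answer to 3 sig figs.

−56.8 kJ/mol

The standard cell potential is +1.20 − (+0.92) = +0.28 V, with n = 2 electrons in the balanced equation.
Q = [Pd²⁺(aq)] / [Pt²⁺(aq)] = 0.309, so log Q = −0.510 and E = +0.28 − (0.0571/2)(−0.510) = +0.2946 V.
Then ΔG = −nFE = −2 × 96485 × +0.2946 J/mol = −56.8 kJ/mol.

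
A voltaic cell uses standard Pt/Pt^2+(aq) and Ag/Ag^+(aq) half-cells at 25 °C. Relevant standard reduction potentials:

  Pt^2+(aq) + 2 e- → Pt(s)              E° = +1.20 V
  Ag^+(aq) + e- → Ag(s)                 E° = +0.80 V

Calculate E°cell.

Of the two couples in this cell, the one with the more positive reduction potential is reduced at the cathode: here that is Pt²⁺/Pt (+1.20 V); Ag⁺/Ag (+0.80 V) is the anode.
E°cell = E°(cathode) − E°(anode) = +1.20 − (+0.80) = +0.40 V.

+0.40 V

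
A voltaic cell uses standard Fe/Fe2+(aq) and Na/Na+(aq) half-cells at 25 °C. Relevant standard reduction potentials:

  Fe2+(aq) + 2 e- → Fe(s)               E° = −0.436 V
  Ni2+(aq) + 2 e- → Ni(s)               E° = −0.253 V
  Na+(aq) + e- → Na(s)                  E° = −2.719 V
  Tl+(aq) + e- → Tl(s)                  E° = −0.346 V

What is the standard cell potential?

Of the two couples in this cell, the one with the more positive reduction potential is reduced at the cathode: here that is Fe²⁺/Fe (−0.436 V); Na⁺/Na (−2.719 V) is the anode.
E°cell = E°(cathode) − E°(anode) = −0.436 − (−2.719) = +2.283 V.

+2.283 V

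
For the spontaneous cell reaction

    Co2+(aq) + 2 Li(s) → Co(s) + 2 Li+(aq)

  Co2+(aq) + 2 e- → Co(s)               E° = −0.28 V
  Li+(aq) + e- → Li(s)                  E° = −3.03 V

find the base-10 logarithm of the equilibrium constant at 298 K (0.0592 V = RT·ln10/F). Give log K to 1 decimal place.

log K = 92.9

The Co²⁺/Co couple is reduced (cathode); E°cell = −0.28 − (−3.03) = +2.75 V with n = 2.
At equilibrium E = 0, so log K = nE°cell / 0.0592 = (2)(+2.75) / 0.0592 = 92.9.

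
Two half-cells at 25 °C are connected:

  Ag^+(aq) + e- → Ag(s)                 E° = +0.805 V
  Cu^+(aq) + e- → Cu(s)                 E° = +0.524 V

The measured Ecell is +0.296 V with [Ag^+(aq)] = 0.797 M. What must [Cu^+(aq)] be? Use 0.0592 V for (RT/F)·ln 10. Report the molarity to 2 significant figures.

0.44 M

With Ag⁺/Ag at the cathode and Cu⁺/Cu at the anode, E°cell = +0.805 − (+0.524) = +0.281 V (n = 1).
Rearranging E = E° − (0.0592/n)·log Q gives log Q = 1(+0.281 − (+0.296))/0.0592 = −0.253.
For Ag^+(aq) + Cu(s) → Ag(s) + Cu^+(aq), the reaction quotient is Q = [Cu^+(aq)] / [Ag^+(aq)].
Substituting the known concentrations and solving, log [Cu^+(aq)] = −0.352 and [Cu^+(aq)] = 0.44 M.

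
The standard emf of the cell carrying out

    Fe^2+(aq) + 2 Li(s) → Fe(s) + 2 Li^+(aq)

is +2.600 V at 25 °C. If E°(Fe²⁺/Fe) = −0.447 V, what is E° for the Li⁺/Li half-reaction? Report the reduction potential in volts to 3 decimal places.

−3.047 V

In the reaction as written the Fe²⁺/Fe couple is reduced (cathode) and Li⁺/Li is oxidized (anode), so E°cell = E°(Fe²⁺/Fe) − E°(Li⁺/Li).
E°(Li⁺/Li) = E°(cathode) − E°cell = −0.447 − (+2.600) = −3.047 V.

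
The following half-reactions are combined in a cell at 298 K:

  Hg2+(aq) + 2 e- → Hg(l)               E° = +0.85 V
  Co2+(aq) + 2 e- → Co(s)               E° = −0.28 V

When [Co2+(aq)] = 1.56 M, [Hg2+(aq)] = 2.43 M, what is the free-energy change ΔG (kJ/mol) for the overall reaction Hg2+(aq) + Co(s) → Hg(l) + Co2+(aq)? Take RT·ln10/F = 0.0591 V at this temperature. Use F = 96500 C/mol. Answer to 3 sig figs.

E°cell = +0.85 − (−0.28) = +1.13 V; the balanced reaction transfers n = 2 electrons.
The reaction quotient is [Co2+(aq)] / [Hg2+(aq)] = 0.642; by Nernst, E = +1.13 − (0.0591/2)(−0.192) = +1.1357 V.
Then ΔG = −nFE = −2 × 96500 × +1.1357 J/mol = −219 kJ/mol.

−219 kJ/mol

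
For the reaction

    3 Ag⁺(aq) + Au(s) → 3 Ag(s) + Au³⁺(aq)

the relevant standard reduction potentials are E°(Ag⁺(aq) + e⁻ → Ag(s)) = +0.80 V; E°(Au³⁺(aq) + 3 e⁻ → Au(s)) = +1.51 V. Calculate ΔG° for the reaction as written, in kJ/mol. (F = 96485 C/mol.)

In the reaction as written Ag⁺(aq) is reduced, so the Ag⁺/Ag couple is the cathode and Au³⁺/Au is the anode.
E°cell = +0.80 − (+1.51) = −0.71 V; balancing electrons gives n = 3.
ΔG° = −nFE°cell = −(3)(96485)(−0.71) J/mol = +206 kJ/mol.

+206 kJ/mol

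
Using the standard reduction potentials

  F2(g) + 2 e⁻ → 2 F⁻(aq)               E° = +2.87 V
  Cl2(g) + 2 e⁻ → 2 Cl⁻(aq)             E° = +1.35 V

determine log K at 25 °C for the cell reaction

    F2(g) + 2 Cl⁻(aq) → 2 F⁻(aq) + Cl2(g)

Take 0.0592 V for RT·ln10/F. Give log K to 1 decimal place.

The F₂/F⁻ couple is reduced (cathode); E°cell = +2.87 − (+1.35) = +1.52 V with n = 2.
At equilibrium E = 0, so log K = nE°cell / 0.0592 = (2)(+1.52) / 0.0592 = 51.4.

log K = 51.4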